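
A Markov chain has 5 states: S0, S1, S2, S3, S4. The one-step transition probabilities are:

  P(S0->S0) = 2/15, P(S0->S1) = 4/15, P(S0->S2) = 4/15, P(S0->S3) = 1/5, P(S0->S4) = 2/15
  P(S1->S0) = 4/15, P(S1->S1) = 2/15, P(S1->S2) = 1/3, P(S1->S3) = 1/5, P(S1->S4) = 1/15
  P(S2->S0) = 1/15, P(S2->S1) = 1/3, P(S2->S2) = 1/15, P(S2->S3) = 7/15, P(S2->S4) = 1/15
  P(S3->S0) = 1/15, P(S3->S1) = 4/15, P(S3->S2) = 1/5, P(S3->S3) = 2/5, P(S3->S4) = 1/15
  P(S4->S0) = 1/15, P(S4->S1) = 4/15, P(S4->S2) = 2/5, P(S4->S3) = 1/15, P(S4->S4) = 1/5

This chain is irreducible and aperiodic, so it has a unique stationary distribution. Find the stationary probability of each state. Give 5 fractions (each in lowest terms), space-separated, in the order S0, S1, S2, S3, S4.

The stationary distribution satisfies pi = pi * P, i.e.:
  pi_S0 = 2/15*pi_S0 + 4/15*pi_S1 + 1/15*pi_S2 + 1/15*pi_S3 + 1/15*pi_S4
  pi_S1 = 4/15*pi_S0 + 2/15*pi_S1 + 1/3*pi_S2 + 4/15*pi_S3 + 4/15*pi_S4
  pi_S2 = 4/15*pi_S0 + 1/3*pi_S1 + 1/15*pi_S2 + 1/5*pi_S3 + 2/5*pi_S4
  pi_S3 = 1/5*pi_S0 + 1/5*pi_S1 + 7/15*pi_S2 + 2/5*pi_S3 + 1/15*pi_S4
  pi_S4 = 2/15*pi_S0 + 1/15*pi_S1 + 1/15*pi_S2 + 1/15*pi_S3 + 1/5*pi_S4
with normalization: pi_S0 + pi_S1 + pi_S2 + pi_S3 + pi_S4 = 1.

Using the first 4 balance equations plus normalization, the linear system A*pi = b is:
  [-13/15, 4/15, 1/15, 1/15, 1/15] . pi = 0
  [4/15, -13/15, 1/3, 4/15, 4/15] . pi = 0
  [4/15, 1/3, -14/15, 1/5, 2/5] . pi = 0
  [1/5, 1/5, 7/15, -3/5, 1/15] . pi = 0
  [1, 1, 1, 1, 1] . pi = 1

Solving yields:
  pi_S0 = 6509/52186
  pi_S1 = 6490/26093
  pi_S2 = 5958/26093
  pi_S3 = 8133/26093
  pi_S4 = 4515/52186

Verification (pi * P):
  6509/52186*2/15 + 6490/26093*4/15 + 5958/26093*1/15 + 8133/26093*1/15 + 4515/52186*1/15 = 6509/52186 = pi_S0  (ok)
  6509/52186*4/15 + 6490/26093*2/15 + 5958/26093*1/3 + 8133/26093*4/15 + 4515/52186*4/15 = 6490/26093 = pi_S1  (ok)
  6509/52186*4/15 + 6490/26093*1/3 + 5958/26093*1/15 + 8133/26093*1/5 + 4515/52186*2/5 = 5958/26093 = pi_S2  (ok)
  6509/52186*1/5 + 6490/26093*1/5 + 5958/26093*7/15 + 8133/26093*2/5 + 4515/52186*1/15 = 8133/26093 = pi_S3  (ok)
  6509/52186*2/15 + 6490/26093*1/15 + 5958/26093*1/15 + 8133/26093*1/15 + 4515/52186*1/5 = 4515/52186 = pi_S4  (ok)

Answer: 6509/52186 6490/26093 5958/26093 8133/26093 4515/52186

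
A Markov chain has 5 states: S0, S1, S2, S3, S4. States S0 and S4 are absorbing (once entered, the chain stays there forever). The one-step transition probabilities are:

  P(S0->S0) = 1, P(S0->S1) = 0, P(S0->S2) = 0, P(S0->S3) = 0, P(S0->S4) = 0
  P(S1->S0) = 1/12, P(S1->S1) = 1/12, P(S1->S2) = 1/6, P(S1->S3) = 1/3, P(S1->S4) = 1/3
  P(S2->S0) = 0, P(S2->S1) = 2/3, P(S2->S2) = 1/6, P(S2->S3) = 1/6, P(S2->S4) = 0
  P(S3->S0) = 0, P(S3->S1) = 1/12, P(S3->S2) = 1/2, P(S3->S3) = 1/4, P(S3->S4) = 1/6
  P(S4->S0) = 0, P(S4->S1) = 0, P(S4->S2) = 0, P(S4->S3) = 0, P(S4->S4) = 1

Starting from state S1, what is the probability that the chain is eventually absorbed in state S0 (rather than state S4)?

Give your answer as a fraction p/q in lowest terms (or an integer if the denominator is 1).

Answer: 39/239

Derivation:
Let a_i = P(absorbed in S0 | start in state i).
Boundary conditions: a_S0 = 1, a_S4 = 0.
For each transient state i, a_i = sum_j P(i->j) * a_j:
  a_S1 = 1/12*a_S0 + 1/12*a_S1 + 1/6*a_S2 + 1/3*a_S3 + 1/3*a_S4
  a_S2 = 0*a_S0 + 2/3*a_S1 + 1/6*a_S2 + 1/6*a_S3 + 0*a_S4
  a_S3 = 0*a_S0 + 1/12*a_S1 + 1/2*a_S2 + 1/4*a_S3 + 1/6*a_S4

Substituting a_S0 = 1 and a_S4 = 0, rearrange to (I - Q) a = r where r[i] = P(i -> S0):
  [11/12, -1/6, -1/3] . (a_S1, a_S2, a_S3) = 1/12
  [-2/3, 5/6, -1/6] . (a_S1, a_S2, a_S3) = 0
  [-1/12, -1/2, 3/4] . (a_S1, a_S2, a_S3) = 0

Solving yields:
  a_S1 = 39/239
  a_S2 = 37/239
  a_S3 = 29/239

Starting state is S1, so the absorption probability is a_S1 = 39/239.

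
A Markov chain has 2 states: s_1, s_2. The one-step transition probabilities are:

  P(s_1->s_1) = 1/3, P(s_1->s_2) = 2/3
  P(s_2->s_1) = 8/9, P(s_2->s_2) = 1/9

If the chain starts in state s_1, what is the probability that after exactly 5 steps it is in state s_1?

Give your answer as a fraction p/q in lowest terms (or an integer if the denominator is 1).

Computing P^5 by repeated multiplication:
P^1 =
  s_1: [1/3, 2/3]
  s_2: [8/9, 1/9]
P^2 =
  s_1: [19/27, 8/27]
  s_2: [32/81, 49/81]
P^3 =
  s_1: [121/243, 122/243]
  s_2: [488/729, 241/729]
P^4 =
  s_1: [1339/2187, 848/2187]
  s_2: [3392/6561, 3169/6561]
P^5 =
  s_1: [10801/19683, 8882/19683]
  s_2: [35528/59049, 23521/59049]

(P^5)[s_1 -> s_1] = 10801/19683

Answer: 10801/19683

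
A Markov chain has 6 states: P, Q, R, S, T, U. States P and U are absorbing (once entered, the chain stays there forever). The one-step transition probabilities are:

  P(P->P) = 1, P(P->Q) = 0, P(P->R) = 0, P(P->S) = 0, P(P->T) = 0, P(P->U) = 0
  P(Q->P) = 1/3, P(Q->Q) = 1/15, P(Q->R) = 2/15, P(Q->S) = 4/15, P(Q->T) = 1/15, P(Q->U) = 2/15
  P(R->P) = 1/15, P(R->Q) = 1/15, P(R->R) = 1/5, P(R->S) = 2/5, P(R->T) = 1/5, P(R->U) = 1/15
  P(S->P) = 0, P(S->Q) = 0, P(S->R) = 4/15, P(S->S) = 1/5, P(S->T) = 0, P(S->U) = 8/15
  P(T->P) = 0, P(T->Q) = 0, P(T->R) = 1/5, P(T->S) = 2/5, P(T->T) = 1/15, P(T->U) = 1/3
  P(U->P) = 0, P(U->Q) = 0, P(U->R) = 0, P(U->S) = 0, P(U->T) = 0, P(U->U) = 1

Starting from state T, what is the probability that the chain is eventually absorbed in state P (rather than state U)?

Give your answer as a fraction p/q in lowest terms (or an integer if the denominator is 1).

Answer: 57/1019

Derivation:
Let a_i = P(absorbed in P | start in state i).
Boundary conditions: a_P = 1, a_U = 0.
For each transient state i, a_i = sum_j P(i->j) * a_j:
  a_Q = 1/3*a_P + 1/15*a_Q + 2/15*a_R + 4/15*a_S + 1/15*a_T + 2/15*a_U
  a_R = 1/15*a_P + 1/15*a_Q + 1/5*a_R + 2/5*a_S + 1/5*a_T + 1/15*a_U
  a_S = 0*a_P + 0*a_Q + 4/15*a_R + 1/5*a_S + 0*a_T + 8/15*a_U
  a_T = 0*a_P + 0*a_Q + 1/5*a_R + 2/5*a_S + 1/15*a_T + 1/3*a_U

Substituting a_P = 1 and a_U = 0, rearrange to (I - Q) a = r where r[i] = P(i -> P):
  [14/15, -2/15, -4/15, -1/15] . (a_Q, a_R, a_S, a_T) = 1/3
  [-1/15, 4/5, -2/5, -1/5] . (a_Q, a_R, a_S, a_T) = 1/15
  [0, -4/15, 4/5, 0] . (a_Q, a_R, a_S, a_T) = 0
  [0, -1/5, -2/5, 14/15] . (a_Q, a_R, a_S, a_T) = 0

Solving yields:
  a_Q = 406/1019
  a_R = 798/5095
  a_S = 266/5095
  a_T = 57/1019

Starting state is T, so the absorption probability is a_T = 57/1019.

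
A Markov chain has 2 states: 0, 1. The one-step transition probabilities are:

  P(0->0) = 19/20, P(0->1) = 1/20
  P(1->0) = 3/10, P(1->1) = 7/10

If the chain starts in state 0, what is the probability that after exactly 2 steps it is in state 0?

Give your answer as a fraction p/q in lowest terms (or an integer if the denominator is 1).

Computing P^2 by repeated multiplication:
P^1 =
  0: [19/20, 1/20]
  1: [3/10, 7/10]
P^2 =
  0: [367/400, 33/400]
  1: [99/200, 101/200]

(P^2)[0 -> 0] = 367/400

Answer: 367/400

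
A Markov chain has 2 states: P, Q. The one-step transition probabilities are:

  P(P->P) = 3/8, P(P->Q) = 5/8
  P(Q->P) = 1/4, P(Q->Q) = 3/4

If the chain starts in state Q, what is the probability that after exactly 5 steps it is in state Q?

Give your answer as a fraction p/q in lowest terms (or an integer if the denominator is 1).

Answer: 11703/16384

Derivation:
Computing P^5 by repeated multiplication:
P^1 =
  P: [3/8, 5/8]
  Q: [1/4, 3/4]
P^2 =
  P: [19/64, 45/64]
  Q: [9/32, 23/32]
P^3 =
  P: [147/512, 365/512]
  Q: [73/256, 183/256]
P^4 =
  P: [1171/4096, 2925/4096]
  Q: [585/2048, 1463/2048]
P^5 =
  P: [9363/32768, 23405/32768]
  Q: [4681/16384, 11703/16384]

(P^5)[Q -> Q] = 11703/16384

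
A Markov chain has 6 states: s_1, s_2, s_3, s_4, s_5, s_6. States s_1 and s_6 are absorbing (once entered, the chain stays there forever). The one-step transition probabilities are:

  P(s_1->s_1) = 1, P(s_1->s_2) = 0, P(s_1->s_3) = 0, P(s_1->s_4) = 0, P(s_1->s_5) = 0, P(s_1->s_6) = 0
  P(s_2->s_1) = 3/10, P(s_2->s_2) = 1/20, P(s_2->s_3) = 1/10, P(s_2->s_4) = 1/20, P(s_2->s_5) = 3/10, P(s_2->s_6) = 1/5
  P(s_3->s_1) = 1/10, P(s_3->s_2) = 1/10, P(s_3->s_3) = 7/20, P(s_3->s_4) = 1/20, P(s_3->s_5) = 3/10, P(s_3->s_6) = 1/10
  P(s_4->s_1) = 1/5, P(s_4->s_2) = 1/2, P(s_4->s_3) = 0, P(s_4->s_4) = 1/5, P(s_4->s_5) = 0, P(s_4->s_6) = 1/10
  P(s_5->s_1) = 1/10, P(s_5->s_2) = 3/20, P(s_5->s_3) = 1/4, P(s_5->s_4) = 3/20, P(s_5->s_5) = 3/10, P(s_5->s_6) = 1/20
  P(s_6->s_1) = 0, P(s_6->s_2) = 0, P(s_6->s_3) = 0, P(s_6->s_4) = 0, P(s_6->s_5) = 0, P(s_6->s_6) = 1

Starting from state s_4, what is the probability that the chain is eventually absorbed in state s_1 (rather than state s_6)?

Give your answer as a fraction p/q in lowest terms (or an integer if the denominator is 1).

Let a_i = P(absorbed in s_1 | start in state i).
Boundary conditions: a_s_1 = 1, a_s_6 = 0.
For each transient state i, a_i = sum_j P(i->j) * a_j:
  a_s_2 = 3/10*a_s_1 + 1/20*a_s_2 + 1/10*a_s_3 + 1/20*a_s_4 + 3/10*a_s_5 + 1/5*a_s_6
  a_s_3 = 1/10*a_s_1 + 1/10*a_s_2 + 7/20*a_s_3 + 1/20*a_s_4 + 3/10*a_s_5 + 1/10*a_s_6
  a_s_4 = 1/5*a_s_1 + 1/2*a_s_2 + 0*a_s_3 + 1/5*a_s_4 + 0*a_s_5 + 1/10*a_s_6
  a_s_5 = 1/10*a_s_1 + 3/20*a_s_2 + 1/4*a_s_3 + 3/20*a_s_4 + 3/10*a_s_5 + 1/20*a_s_6

Substituting a_s_1 = 1 and a_s_6 = 0, rearrange to (I - Q) a = r where r[i] = P(i -> s_1):
  [19/20, -1/10, -1/20, -3/10] . (a_s_2, a_s_3, a_s_4, a_s_5) = 3/10
  [-1/10, 13/20, -1/20, -3/10] . (a_s_2, a_s_3, a_s_4, a_s_5) = 1/10
  [-1/2, 0, 4/5, 0] . (a_s_2, a_s_3, a_s_4, a_s_5) = 1/5
  [-3/20, -1/4, -3/20, 7/10] . (a_s_2, a_s_3, a_s_4, a_s_5) = 1/10

Solving yields:
  a_s_2 = 664/1101
  a_s_3 = 212/367
  a_s_4 = 2761/4404
  a_s_5 = 1799/2936

Starting state is s_4, so the absorption probability is a_s_4 = 2761/4404.

Answer: 2761/4404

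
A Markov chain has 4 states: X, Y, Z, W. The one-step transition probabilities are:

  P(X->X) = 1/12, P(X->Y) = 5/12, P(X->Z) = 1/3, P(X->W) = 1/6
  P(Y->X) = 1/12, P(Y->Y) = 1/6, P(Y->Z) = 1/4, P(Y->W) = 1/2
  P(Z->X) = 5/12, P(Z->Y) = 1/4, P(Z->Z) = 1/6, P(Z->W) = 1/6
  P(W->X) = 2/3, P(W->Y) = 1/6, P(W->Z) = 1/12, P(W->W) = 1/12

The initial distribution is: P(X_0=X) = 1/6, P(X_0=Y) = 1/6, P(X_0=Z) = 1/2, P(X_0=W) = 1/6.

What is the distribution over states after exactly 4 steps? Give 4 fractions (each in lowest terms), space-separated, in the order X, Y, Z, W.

Answer: 36485/124416 3571/13824 27019/124416 3197/13824

Derivation:
Propagating the distribution step by step (d_{t+1} = d_t * P):
d_0 = (X=1/6, Y=1/6, Z=1/2, W=1/6)
  d_1[X] = 1/6*1/12 + 1/6*1/12 + 1/2*5/12 + 1/6*2/3 = 25/72
  d_1[Y] = 1/6*5/12 + 1/6*1/6 + 1/2*1/4 + 1/6*1/6 = 1/4
  d_1[Z] = 1/6*1/3 + 1/6*1/4 + 1/2*1/6 + 1/6*1/12 = 7/36
  d_1[W] = 1/6*1/6 + 1/6*1/2 + 1/2*1/6 + 1/6*1/12 = 5/24
d_1 = (X=25/72, Y=1/4, Z=7/36, W=5/24)
  d_2[X] = 25/72*1/12 + 1/4*1/12 + 7/36*5/12 + 5/24*2/3 = 233/864
  d_2[Y] = 25/72*5/12 + 1/4*1/6 + 7/36*1/4 + 5/24*1/6 = 233/864
  d_2[Z] = 25/72*1/3 + 1/4*1/4 + 7/36*1/6 + 5/24*1/12 = 197/864
  d_2[W] = 25/72*1/6 + 1/4*1/2 + 7/36*1/6 + 5/24*1/12 = 67/288
d_2 = (X=233/864, Y=233/864, Z=197/864, W=67/288)
  d_3[X] = 233/864*1/12 + 233/864*1/12 + 197/864*5/12 + 67/288*2/3 = 3059/10368
  d_3[Y] = 233/864*5/12 + 233/864*1/6 + 197/864*1/4 + 67/288*1/6 = 41/162
  d_3[Z] = 233/864*1/3 + 233/864*1/4 + 197/864*1/6 + 67/288*1/12 = 371/1728
  d_3[W] = 233/864*1/6 + 233/864*1/2 + 197/864*1/6 + 67/288*1/12 = 2459/10368
d_3 = (X=3059/10368, Y=41/162, Z=371/1728, W=2459/10368)
  d_4[X] = 3059/10368*1/12 + 41/162*1/12 + 371/1728*5/12 + 2459/10368*2/3 = 36485/124416
  d_4[Y] = 3059/10368*5/12 + 41/162*1/6 + 371/1728*1/4 + 2459/10368*1/6 = 3571/13824
  d_4[Z] = 3059/10368*1/3 + 41/162*1/4 + 371/1728*1/6 + 2459/10368*1/12 = 27019/124416
  d_4[W] = 3059/10368*1/6 + 41/162*1/2 + 371/1728*1/6 + 2459/10368*1/12 = 3197/13824
d_4 = (X=36485/124416, Y=3571/13824, Z=27019/124416, W=3197/13824)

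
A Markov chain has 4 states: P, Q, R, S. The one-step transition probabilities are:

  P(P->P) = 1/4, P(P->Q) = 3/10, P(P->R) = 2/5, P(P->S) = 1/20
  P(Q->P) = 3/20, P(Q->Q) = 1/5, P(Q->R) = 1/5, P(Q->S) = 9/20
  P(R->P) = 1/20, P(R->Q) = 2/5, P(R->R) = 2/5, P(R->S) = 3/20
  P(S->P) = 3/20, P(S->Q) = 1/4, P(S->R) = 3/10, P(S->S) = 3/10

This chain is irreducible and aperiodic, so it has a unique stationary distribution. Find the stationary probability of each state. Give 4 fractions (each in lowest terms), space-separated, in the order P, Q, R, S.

The stationary distribution satisfies pi = pi * P, i.e.:
  pi_P = 1/4*pi_P + 3/20*pi_Q + 1/20*pi_R + 3/20*pi_S
  pi_Q = 3/10*pi_P + 1/5*pi_Q + 2/5*pi_R + 1/4*pi_S
  pi_R = 2/5*pi_P + 1/5*pi_Q + 2/5*pi_R + 3/10*pi_S
  pi_S = 1/20*pi_P + 9/20*pi_Q + 3/20*pi_R + 3/10*pi_S
with normalization: pi_P + pi_Q + pi_R + pi_S = 1.

Using the first 3 balance equations plus normalization, the linear system A*pi = b is:
  [-3/4, 3/20, 1/20, 3/20] . pi = 0
  [3/10, -4/5, 2/5, 1/4] . pi = 0
  [2/5, 1/5, -3/5, 3/10] . pi = 0
  [1, 1, 1, 1] . pi = 1

Solving yields:
  pi_P = 5/38
  pi_Q = 11/38
  pi_R = 6/19
  pi_S = 5/19

Verification (pi * P):
  5/38*1/4 + 11/38*3/20 + 6/19*1/20 + 5/19*3/20 = 5/38 = pi_P  (ok)
  5/38*3/10 + 11/38*1/5 + 6/19*2/5 + 5/19*1/4 = 11/38 = pi_Q  (ok)
  5/38*2/5 + 11/38*1/5 + 6/19*2/5 + 5/19*3/10 = 6/19 = pi_R  (ok)
  5/38*1/20 + 11/38*9/20 + 6/19*3/20 + 5/19*3/10 = 5/19 = pi_S  (ok)

Answer: 5/38 11/38 6/19 5/19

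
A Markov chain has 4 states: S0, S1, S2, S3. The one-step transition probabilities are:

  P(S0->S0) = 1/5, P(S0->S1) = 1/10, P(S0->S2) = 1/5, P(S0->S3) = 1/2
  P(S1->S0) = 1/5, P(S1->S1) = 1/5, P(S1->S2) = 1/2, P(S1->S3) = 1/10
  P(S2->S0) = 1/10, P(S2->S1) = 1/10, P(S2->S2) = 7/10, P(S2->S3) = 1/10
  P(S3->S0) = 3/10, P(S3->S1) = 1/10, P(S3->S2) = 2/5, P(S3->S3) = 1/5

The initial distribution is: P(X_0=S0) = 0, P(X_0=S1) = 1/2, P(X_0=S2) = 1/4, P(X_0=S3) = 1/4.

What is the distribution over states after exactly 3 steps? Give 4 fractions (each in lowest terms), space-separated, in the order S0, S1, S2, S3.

Answer: 83/500 223/2000 2157/4000 733/4000

Derivation:
Propagating the distribution step by step (d_{t+1} = d_t * P):
d_0 = (S0=0, S1=1/2, S2=1/4, S3=1/4)
  d_1[S0] = 0*1/5 + 1/2*1/5 + 1/4*1/10 + 1/4*3/10 = 1/5
  d_1[S1] = 0*1/10 + 1/2*1/5 + 1/4*1/10 + 1/4*1/10 = 3/20
  d_1[S2] = 0*1/5 + 1/2*1/2 + 1/4*7/10 + 1/4*2/5 = 21/40
  d_1[S3] = 0*1/2 + 1/2*1/10 + 1/4*1/10 + 1/4*1/5 = 1/8
d_1 = (S0=1/5, S1=3/20, S2=21/40, S3=1/8)
  d_2[S0] = 1/5*1/5 + 3/20*1/5 + 21/40*1/10 + 1/8*3/10 = 4/25
  d_2[S1] = 1/5*1/10 + 3/20*1/5 + 21/40*1/10 + 1/8*1/10 = 23/200
  d_2[S2] = 1/5*1/5 + 3/20*1/2 + 21/40*7/10 + 1/8*2/5 = 213/400
  d_2[S3] = 1/5*1/2 + 3/20*1/10 + 21/40*1/10 + 1/8*1/5 = 77/400
d_2 = (S0=4/25, S1=23/200, S2=213/400, S3=77/400)
  d_3[S0] = 4/25*1/5 + 23/200*1/5 + 213/400*1/10 + 77/400*3/10 = 83/500
  d_3[S1] = 4/25*1/10 + 23/200*1/5 + 213/400*1/10 + 77/400*1/10 = 223/2000
  d_3[S2] = 4/25*1/5 + 23/200*1/2 + 213/400*7/10 + 77/400*2/5 = 2157/4000
  d_3[S3] = 4/25*1/2 + 23/200*1/10 + 213/400*1/10 + 77/400*1/5 = 733/4000
d_3 = (S0=83/500, S1=223/2000, S2=2157/4000, S3=733/4000)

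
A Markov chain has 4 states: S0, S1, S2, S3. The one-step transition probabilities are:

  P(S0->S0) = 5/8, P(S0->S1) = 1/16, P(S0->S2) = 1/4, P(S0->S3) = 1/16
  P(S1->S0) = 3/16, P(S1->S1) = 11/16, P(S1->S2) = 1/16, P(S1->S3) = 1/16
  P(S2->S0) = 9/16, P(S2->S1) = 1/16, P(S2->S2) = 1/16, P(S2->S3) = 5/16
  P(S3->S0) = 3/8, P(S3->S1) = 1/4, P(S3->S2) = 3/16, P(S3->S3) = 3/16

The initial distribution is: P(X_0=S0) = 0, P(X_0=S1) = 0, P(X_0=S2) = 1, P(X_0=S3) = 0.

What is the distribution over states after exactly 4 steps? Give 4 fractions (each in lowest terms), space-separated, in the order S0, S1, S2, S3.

Answer: 8211/16384 1655/8192 2863/16384 125/1024

Derivation:
Propagating the distribution step by step (d_{t+1} = d_t * P):
d_0 = (S0=0, S1=0, S2=1, S3=0)
  d_1[S0] = 0*5/8 + 0*3/16 + 1*9/16 + 0*3/8 = 9/16
  d_1[S1] = 0*1/16 + 0*11/16 + 1*1/16 + 0*1/4 = 1/16
  d_1[S2] = 0*1/4 + 0*1/16 + 1*1/16 + 0*3/16 = 1/16
  d_1[S3] = 0*1/16 + 0*1/16 + 1*5/16 + 0*3/16 = 5/16
d_1 = (S0=9/16, S1=1/16, S2=1/16, S3=5/16)
  d_2[S0] = 9/16*5/8 + 1/16*3/16 + 1/16*9/16 + 5/16*3/8 = 33/64
  d_2[S1] = 9/16*1/16 + 1/16*11/16 + 1/16*1/16 + 5/16*1/4 = 41/256
  d_2[S2] = 9/16*1/4 + 1/16*1/16 + 1/16*1/16 + 5/16*3/16 = 53/256
  d_2[S3] = 9/16*1/16 + 1/16*1/16 + 1/16*5/16 + 5/16*3/16 = 15/128
d_2 = (S0=33/64, S1=41/256, S2=53/256, S3=15/128)
  d_3[S0] = 33/64*5/8 + 41/256*3/16 + 53/256*9/16 + 15/128*3/8 = 525/1024
  d_3[S1] = 33/64*1/16 + 41/256*11/16 + 53/256*1/16 + 15/128*1/4 = 189/1024
  d_3[S2] = 33/64*1/4 + 41/256*1/16 + 53/256*1/16 + 15/128*3/16 = 89/512
  d_3[S3] = 33/64*1/16 + 41/256*1/16 + 53/256*5/16 + 15/128*3/16 = 33/256
d_3 = (S0=525/1024, S1=189/1024, S2=89/512, S3=33/256)
  d_4[S0] = 525/1024*5/8 + 189/1024*3/16 + 89/512*9/16 + 33/256*3/8 = 8211/16384
  d_4[S1] = 525/1024*1/16 + 189/1024*11/16 + 89/512*1/16 + 33/256*1/4 = 1655/8192
  d_4[S2] = 525/1024*1/4 + 189/1024*1/16 + 89/512*1/16 + 33/256*3/16 = 2863/16384
  d_4[S3] = 525/1024*1/16 + 189/1024*1/16 + 89/512*5/16 + 33/256*3/16 = 125/1024
d_4 = (S0=8211/16384, S1=1655/8192, S2=2863/16384, S3=125/1024)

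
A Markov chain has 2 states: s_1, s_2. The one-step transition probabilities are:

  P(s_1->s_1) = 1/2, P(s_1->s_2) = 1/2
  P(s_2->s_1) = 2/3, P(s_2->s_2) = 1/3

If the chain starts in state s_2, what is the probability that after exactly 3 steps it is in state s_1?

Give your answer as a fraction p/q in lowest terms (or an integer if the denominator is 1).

Answer: 31/54

Derivation:
Computing P^3 by repeated multiplication:
P^1 =
  s_1: [1/2, 1/2]
  s_2: [2/3, 1/3]
P^2 =
  s_1: [7/12, 5/12]
  s_2: [5/9, 4/9]
P^3 =
  s_1: [41/72, 31/72]
  s_2: [31/54, 23/54]

(P^3)[s_2 -> s_1] = 31/54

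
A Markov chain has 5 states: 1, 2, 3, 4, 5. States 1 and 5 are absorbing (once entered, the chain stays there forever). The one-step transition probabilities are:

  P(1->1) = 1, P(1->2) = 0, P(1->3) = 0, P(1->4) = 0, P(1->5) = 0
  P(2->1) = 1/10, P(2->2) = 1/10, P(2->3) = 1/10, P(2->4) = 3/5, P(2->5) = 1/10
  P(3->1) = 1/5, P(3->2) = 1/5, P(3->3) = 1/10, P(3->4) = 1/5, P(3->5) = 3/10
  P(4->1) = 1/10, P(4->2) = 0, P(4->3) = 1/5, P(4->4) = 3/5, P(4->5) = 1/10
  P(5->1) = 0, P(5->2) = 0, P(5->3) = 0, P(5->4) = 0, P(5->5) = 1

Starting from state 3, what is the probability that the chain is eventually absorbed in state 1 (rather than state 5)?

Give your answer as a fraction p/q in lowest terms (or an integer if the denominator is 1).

Answer: 55/128

Derivation:
Let a_i = P(absorbed in 1 | start in state i).
Boundary conditions: a_1 = 1, a_5 = 0.
For each transient state i, a_i = sum_j P(i->j) * a_j:
  a_2 = 1/10*a_1 + 1/10*a_2 + 1/10*a_3 + 3/5*a_4 + 1/10*a_5
  a_3 = 1/5*a_1 + 1/5*a_2 + 1/10*a_3 + 1/5*a_4 + 3/10*a_5
  a_4 = 1/10*a_1 + 0*a_2 + 1/5*a_3 + 3/5*a_4 + 1/10*a_5

Substituting a_1 = 1 and a_5 = 0, rearrange to (I - Q) a = r where r[i] = P(i -> 1):
  [9/10, -1/10, -3/5] . (a_2, a_3, a_4) = 1/10
  [-1/5, 9/10, -1/5] . (a_2, a_3, a_4) = 1/5
  [0, -1/5, 2/5] . (a_2, a_3, a_4) = 1/10

Solving yields:
  a_2 = 15/32
  a_3 = 55/128
  a_4 = 119/256

Starting state is 3, so the absorption probability is a_3 = 55/128.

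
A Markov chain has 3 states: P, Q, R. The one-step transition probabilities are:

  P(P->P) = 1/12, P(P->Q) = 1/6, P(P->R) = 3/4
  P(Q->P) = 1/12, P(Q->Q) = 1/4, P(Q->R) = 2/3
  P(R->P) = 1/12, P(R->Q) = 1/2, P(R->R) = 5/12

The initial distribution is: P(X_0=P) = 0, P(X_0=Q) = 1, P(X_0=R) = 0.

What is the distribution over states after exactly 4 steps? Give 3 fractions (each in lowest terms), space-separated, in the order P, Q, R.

Answer: 1/12 875/2304 1237/2304

Derivation:
Propagating the distribution step by step (d_{t+1} = d_t * P):
d_0 = (P=0, Q=1, R=0)
  d_1[P] = 0*1/12 + 1*1/12 + 0*1/12 = 1/12
  d_1[Q] = 0*1/6 + 1*1/4 + 0*1/2 = 1/4
  d_1[R] = 0*3/4 + 1*2/3 + 0*5/12 = 2/3
d_1 = (P=1/12, Q=1/4, R=2/3)
  d_2[P] = 1/12*1/12 + 1/4*1/12 + 2/3*1/12 = 1/12
  d_2[Q] = 1/12*1/6 + 1/4*1/4 + 2/3*1/2 = 59/144
  d_2[R] = 1/12*3/4 + 1/4*2/3 + 2/3*5/12 = 73/144
d_2 = (P=1/12, Q=59/144, R=73/144)
  d_3[P] = 1/12*1/12 + 59/144*1/12 + 73/144*1/12 = 1/12
  d_3[Q] = 1/12*1/6 + 59/144*1/4 + 73/144*1/2 = 71/192
  d_3[R] = 1/12*3/4 + 59/144*2/3 + 73/144*5/12 = 35/64
d_3 = (P=1/12, Q=71/192, R=35/64)
  d_4[P] = 1/12*1/12 + 71/192*1/12 + 35/64*1/12 = 1/12
  d_4[Q] = 1/12*1/6 + 71/192*1/4 + 35/64*1/2 = 875/2304
  d_4[R] = 1/12*3/4 + 71/192*2/3 + 35/64*5/12 = 1237/2304
d_4 = (P=1/12, Q=875/2304, R=1237/2304)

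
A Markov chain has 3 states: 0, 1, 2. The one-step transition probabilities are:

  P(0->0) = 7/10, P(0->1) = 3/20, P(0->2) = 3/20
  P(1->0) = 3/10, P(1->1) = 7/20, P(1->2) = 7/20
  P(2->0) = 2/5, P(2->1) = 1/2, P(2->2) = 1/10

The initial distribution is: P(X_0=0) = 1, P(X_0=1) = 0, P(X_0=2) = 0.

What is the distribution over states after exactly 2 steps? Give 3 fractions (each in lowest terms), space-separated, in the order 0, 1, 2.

Propagating the distribution step by step (d_{t+1} = d_t * P):
d_0 = (0=1, 1=0, 2=0)
  d_1[0] = 1*7/10 + 0*3/10 + 0*2/5 = 7/10
  d_1[1] = 1*3/20 + 0*7/20 + 0*1/2 = 3/20
  d_1[2] = 1*3/20 + 0*7/20 + 0*1/10 = 3/20
d_1 = (0=7/10, 1=3/20, 2=3/20)
  d_2[0] = 7/10*7/10 + 3/20*3/10 + 3/20*2/5 = 119/200
  d_2[1] = 7/10*3/20 + 3/20*7/20 + 3/20*1/2 = 93/400
  d_2[2] = 7/10*3/20 + 3/20*7/20 + 3/20*1/10 = 69/400
d_2 = (0=119/200, 1=93/400, 2=69/400)

Answer: 119/200 93/400 69/400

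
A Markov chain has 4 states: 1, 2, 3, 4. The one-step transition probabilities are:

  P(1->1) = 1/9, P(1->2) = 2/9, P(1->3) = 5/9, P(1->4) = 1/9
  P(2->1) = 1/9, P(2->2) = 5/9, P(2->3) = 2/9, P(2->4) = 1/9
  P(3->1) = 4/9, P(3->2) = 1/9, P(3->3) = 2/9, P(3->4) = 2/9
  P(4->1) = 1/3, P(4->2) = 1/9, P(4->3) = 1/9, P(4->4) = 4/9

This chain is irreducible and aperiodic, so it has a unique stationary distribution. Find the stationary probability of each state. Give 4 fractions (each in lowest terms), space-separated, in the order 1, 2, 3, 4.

Answer: 22/87 109/435 41/145 31/145

Derivation:
The stationary distribution satisfies pi = pi * P, i.e.:
  pi_1 = 1/9*pi_1 + 1/9*pi_2 + 4/9*pi_3 + 1/3*pi_4
  pi_2 = 2/9*pi_1 + 5/9*pi_2 + 1/9*pi_3 + 1/9*pi_4
  pi_3 = 5/9*pi_1 + 2/9*pi_2 + 2/9*pi_3 + 1/9*pi_4
  pi_4 = 1/9*pi_1 + 1/9*pi_2 + 2/9*pi_3 + 4/9*pi_4
with normalization: pi_1 + pi_2 + pi_3 + pi_4 = 1.

Using the first 3 balance equations plus normalization, the linear system A*pi = b is:
  [-8/9, 1/9, 4/9, 1/3] . pi = 0
  [2/9, -4/9, 1/9, 1/9] . pi = 0
  [5/9, 2/9, -7/9, 1/9] . pi = 0
  [1, 1, 1, 1] . pi = 1

Solving yields:
  pi_1 = 22/87
  pi_2 = 109/435
  pi_3 = 41/145
  pi_4 = 31/145

Verification (pi * P):
  22/87*1/9 + 109/435*1/9 + 41/145*4/9 + 31/145*1/3 = 22/87 = pi_1  (ok)
  22/87*2/9 + 109/435*5/9 + 41/145*1/9 + 31/145*1/9 = 109/435 = pi_2  (ok)
  22/87*5/9 + 109/435*2/9 + 41/145*2/9 + 31/145*1/9 = 41/145 = pi_3  (ok)
  22/87*1/9 + 109/435*1/9 + 41/145*2/9 + 31/145*4/9 = 31/145 = pi_4  (ok)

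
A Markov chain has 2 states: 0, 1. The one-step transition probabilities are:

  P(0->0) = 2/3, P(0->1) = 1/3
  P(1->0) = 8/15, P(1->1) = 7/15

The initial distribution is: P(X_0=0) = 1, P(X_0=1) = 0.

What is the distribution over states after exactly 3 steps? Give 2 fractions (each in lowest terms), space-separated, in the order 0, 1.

Propagating the distribution step by step (d_{t+1} = d_t * P):
d_0 = (0=1, 1=0)
  d_1[0] = 1*2/3 + 0*8/15 = 2/3
  d_1[1] = 1*1/3 + 0*7/15 = 1/3
d_1 = (0=2/3, 1=1/3)
  d_2[0] = 2/3*2/3 + 1/3*8/15 = 28/45
  d_2[1] = 2/3*1/3 + 1/3*7/15 = 17/45
d_2 = (0=28/45, 1=17/45)
  d_3[0] = 28/45*2/3 + 17/45*8/15 = 416/675
  d_3[1] = 28/45*1/3 + 17/45*7/15 = 259/675
d_3 = (0=416/675, 1=259/675)

Answer: 416/675 259/675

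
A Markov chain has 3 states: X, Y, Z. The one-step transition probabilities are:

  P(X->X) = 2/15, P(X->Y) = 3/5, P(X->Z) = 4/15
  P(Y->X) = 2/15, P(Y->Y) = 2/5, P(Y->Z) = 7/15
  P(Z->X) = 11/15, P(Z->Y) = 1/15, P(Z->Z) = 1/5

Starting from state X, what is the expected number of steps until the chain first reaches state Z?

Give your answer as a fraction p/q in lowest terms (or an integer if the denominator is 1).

Answer: 30/11

Derivation:
Let h_i = expected steps to first reach Z from state i.
Boundary: h_Z = 0.
First-step equations for the other states:
  h_X = 1 + 2/15*h_X + 3/5*h_Y + 4/15*h_Z
  h_Y = 1 + 2/15*h_X + 2/5*h_Y + 7/15*h_Z

Substituting h_Z = 0 and rearranging gives the linear system (I - Q) h = 1:
  [13/15, -3/5] . (h_X, h_Y) = 1
  [-2/15, 3/5] . (h_X, h_Y) = 1

Solving yields:
  h_X = 30/11
  h_Y = 25/11

Starting state is X, so the expected hitting time is h_X = 30/11.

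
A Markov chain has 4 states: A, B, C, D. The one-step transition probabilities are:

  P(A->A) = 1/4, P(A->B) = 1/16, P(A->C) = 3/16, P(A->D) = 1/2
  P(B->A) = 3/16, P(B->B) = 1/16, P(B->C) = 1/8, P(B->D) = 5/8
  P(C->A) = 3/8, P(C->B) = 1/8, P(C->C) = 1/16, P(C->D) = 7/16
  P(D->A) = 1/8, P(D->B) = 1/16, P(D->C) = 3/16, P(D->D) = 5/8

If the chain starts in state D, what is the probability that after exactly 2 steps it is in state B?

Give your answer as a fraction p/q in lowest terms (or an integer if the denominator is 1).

Computing P^2 by repeated multiplication:
P^1 =
  A: [1/4, 1/16, 3/16, 1/2]
  B: [3/16, 1/16, 1/8, 5/8]
  C: [3/8, 1/8, 1/16, 7/16]
  D: [1/8, 1/16, 3/16, 5/8]
P^2 =
  A: [53/256, 19/256, 41/256, 143/256]
  B: [47/256, 9/128, 43/256, 37/64]
  C: [25/128, 17/256, 11/64, 145/256]
  D: [49/256, 19/256, 41/256, 147/256]

(P^2)[D -> B] = 19/256

Answer: 19/256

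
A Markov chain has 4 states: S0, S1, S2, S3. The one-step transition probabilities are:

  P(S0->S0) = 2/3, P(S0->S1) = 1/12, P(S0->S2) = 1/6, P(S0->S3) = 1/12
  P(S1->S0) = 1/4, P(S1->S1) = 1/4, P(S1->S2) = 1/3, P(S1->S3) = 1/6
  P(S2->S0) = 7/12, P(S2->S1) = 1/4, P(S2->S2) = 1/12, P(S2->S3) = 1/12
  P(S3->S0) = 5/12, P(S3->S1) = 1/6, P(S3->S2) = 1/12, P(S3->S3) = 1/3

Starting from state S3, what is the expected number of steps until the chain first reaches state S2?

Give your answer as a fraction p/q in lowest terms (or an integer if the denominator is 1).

Let h_i = expected steps to first reach S2 from state i.
Boundary: h_S2 = 0.
First-step equations for the other states:
  h_S0 = 1 + 2/3*h_S0 + 1/12*h_S1 + 1/6*h_S2 + 1/12*h_S3
  h_S1 = 1 + 1/4*h_S0 + 1/4*h_S1 + 1/3*h_S2 + 1/6*h_S3
  h_S3 = 1 + 5/12*h_S0 + 1/6*h_S1 + 1/12*h_S2 + 1/3*h_S3

Substituting h_S2 = 0 and rearranging gives the linear system (I - Q) h = 1:
  [1/3, -1/12, -1/12] . (h_S0, h_S1, h_S3) = 1
  [-1/4, 3/4, -1/6] . (h_S0, h_S1, h_S3) = 1
  [-5/12, -1/6, 2/3] . (h_S0, h_S1, h_S3) = 1

Solving yields:
  h_S0 = 1068/187
  h_S1 = 864/187
  h_S3 = 1164/187

Starting state is S3, so the expected hitting time is h_S3 = 1164/187.

Answer: 1164/187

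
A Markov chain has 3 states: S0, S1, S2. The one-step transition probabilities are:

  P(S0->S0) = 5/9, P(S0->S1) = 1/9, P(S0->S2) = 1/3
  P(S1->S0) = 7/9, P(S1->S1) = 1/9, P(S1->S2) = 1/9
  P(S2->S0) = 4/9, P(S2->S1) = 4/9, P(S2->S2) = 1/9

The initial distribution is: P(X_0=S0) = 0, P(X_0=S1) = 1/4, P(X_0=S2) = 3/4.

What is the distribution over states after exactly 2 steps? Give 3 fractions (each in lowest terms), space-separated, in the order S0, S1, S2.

Answer: 101/162 4/27 37/162

Derivation:
Propagating the distribution step by step (d_{t+1} = d_t * P):
d_0 = (S0=0, S1=1/4, S2=3/4)
  d_1[S0] = 0*5/9 + 1/4*7/9 + 3/4*4/9 = 19/36
  d_1[S1] = 0*1/9 + 1/4*1/9 + 3/4*4/9 = 13/36
  d_1[S2] = 0*1/3 + 1/4*1/9 + 3/4*1/9 = 1/9
d_1 = (S0=19/36, S1=13/36, S2=1/9)
  d_2[S0] = 19/36*5/9 + 13/36*7/9 + 1/9*4/9 = 101/162
  d_2[S1] = 19/36*1/9 + 13/36*1/9 + 1/9*4/9 = 4/27
  d_2[S2] = 19/36*1/3 + 13/36*1/9 + 1/9*1/9 = 37/162
d_2 = (S0=101/162, S1=4/27, S2=37/162)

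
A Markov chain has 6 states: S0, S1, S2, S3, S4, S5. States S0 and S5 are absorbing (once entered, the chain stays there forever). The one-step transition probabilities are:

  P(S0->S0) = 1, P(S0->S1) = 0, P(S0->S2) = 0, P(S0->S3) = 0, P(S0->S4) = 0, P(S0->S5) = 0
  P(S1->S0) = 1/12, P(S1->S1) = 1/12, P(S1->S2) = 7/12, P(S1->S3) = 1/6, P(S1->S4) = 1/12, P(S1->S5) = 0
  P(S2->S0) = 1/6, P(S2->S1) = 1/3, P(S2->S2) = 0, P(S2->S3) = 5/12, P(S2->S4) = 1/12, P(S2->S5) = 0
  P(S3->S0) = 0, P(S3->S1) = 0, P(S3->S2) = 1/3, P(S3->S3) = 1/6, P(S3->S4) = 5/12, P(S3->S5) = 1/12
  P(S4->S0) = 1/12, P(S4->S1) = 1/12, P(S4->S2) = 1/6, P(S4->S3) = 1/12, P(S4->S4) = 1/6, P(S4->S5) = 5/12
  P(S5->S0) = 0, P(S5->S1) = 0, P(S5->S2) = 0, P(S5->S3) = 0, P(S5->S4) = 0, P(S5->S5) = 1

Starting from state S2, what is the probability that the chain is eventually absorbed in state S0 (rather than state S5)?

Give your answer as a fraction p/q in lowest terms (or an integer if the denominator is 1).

Answer: 2930/5897

Derivation:
Let a_i = P(absorbed in S0 | start in state i).
Boundary conditions: a_S0 = 1, a_S5 = 0.
For each transient state i, a_i = sum_j P(i->j) * a_j:
  a_S1 = 1/12*a_S0 + 1/12*a_S1 + 7/12*a_S2 + 1/6*a_S3 + 1/12*a_S4 + 0*a_S5
  a_S2 = 1/6*a_S0 + 1/3*a_S1 + 0*a_S2 + 5/12*a_S3 + 1/12*a_S4 + 0*a_S5
  a_S3 = 0*a_S0 + 0*a_S1 + 1/3*a_S2 + 1/6*a_S3 + 5/12*a_S4 + 1/12*a_S5
  a_S4 = 1/12*a_S0 + 1/12*a_S1 + 1/6*a_S2 + 1/12*a_S3 + 1/6*a_S4 + 5/12*a_S5

Substituting a_S0 = 1 and a_S5 = 0, rearrange to (I - Q) a = r where r[i] = P(i -> S0):
  [11/12, -7/12, -1/6, -1/12] . (a_S1, a_S2, a_S3, a_S4) = 1/12
  [-1/3, 1, -5/12, -1/12] . (a_S1, a_S2, a_S3, a_S4) = 1/6
  [0, -1/3, 5/6, -5/12] . (a_S1, a_S2, a_S3, a_S4) = 0
  [-1/12, -1/6, -1/12, 5/6] . (a_S1, a_S2, a_S3, a_S4) = 1/12

Solving yields:
  a_S1 = 2917/5897
  a_S2 = 2930/5897
  a_S3 = 2006/5897
  a_S4 = 1668/5897

Starting state is S2, so the absorption probability is a_S2 = 2930/5897.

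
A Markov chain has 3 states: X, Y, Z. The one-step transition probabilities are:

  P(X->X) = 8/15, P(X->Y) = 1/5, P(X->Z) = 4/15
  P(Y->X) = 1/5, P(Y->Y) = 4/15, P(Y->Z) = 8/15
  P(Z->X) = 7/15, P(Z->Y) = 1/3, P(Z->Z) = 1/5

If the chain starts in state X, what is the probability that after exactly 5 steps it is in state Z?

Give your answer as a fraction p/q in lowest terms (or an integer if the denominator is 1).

Answer: 8852/28125

Derivation:
Computing P^5 by repeated multiplication:
P^1 =
  X: [8/15, 1/5, 4/15]
  Y: [1/5, 4/15, 8/15]
  Z: [7/15, 1/3, 1/5]
P^2 =
  X: [101/225, 56/225, 68/225]
  Y: [92/225, 13/45, 68/225]
  Z: [92/225, 56/225, 77/225]
P^3 =
  X: [484/1125, 289/1125, 352/1125]
  Y: [469/1125, 292/1125, 364/1125]
  Z: [481/1125, 59/225, 349/1125]
P^4 =
  X: [2401/5625, 1456/5625, 1768/5625]
  Y: [2392/5625, 293/1125, 1768/5625]
  Z: [2392/5625, 1456/5625, 1777/5625]
P^5 =
  X: [11984/28125, 7289/28125, 8852/28125]
  Y: [11969/28125, 7292/28125, 8864/28125]
  Z: [11981/28125, 1459/5625, 8849/28125]

(P^5)[X -> Z] = 8852/28125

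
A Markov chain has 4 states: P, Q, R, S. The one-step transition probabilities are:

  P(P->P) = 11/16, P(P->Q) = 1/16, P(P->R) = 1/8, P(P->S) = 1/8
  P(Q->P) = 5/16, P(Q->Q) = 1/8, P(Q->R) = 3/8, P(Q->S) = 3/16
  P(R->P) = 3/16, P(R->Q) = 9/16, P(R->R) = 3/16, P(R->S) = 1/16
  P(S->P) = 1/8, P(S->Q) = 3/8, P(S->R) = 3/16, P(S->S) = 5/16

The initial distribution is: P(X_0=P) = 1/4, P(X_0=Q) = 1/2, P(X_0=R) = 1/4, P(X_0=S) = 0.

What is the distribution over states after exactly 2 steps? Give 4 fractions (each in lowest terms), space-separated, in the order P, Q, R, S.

Answer: 403/1024 259/1024 105/512 19/128

Derivation:
Propagating the distribution step by step (d_{t+1} = d_t * P):
d_0 = (P=1/4, Q=1/2, R=1/4, S=0)
  d_1[P] = 1/4*11/16 + 1/2*5/16 + 1/4*3/16 + 0*1/8 = 3/8
  d_1[Q] = 1/4*1/16 + 1/2*1/8 + 1/4*9/16 + 0*3/8 = 7/32
  d_1[R] = 1/4*1/8 + 1/2*3/8 + 1/4*3/16 + 0*3/16 = 17/64
  d_1[S] = 1/4*1/8 + 1/2*3/16 + 1/4*1/16 + 0*5/16 = 9/64
d_1 = (P=3/8, Q=7/32, R=17/64, S=9/64)
  d_2[P] = 3/8*11/16 + 7/32*5/16 + 17/64*3/16 + 9/64*1/8 = 403/1024
  d_2[Q] = 3/8*1/16 + 7/32*1/8 + 17/64*9/16 + 9/64*3/8 = 259/1024
  d_2[R] = 3/8*1/8 + 7/32*3/8 + 17/64*3/16 + 9/64*3/16 = 105/512
  d_2[S] = 3/8*1/8 + 7/32*3/16 + 17/64*1/16 + 9/64*5/16 = 19/128
d_2 = (P=403/1024, Q=259/1024, R=105/512, S=19/128)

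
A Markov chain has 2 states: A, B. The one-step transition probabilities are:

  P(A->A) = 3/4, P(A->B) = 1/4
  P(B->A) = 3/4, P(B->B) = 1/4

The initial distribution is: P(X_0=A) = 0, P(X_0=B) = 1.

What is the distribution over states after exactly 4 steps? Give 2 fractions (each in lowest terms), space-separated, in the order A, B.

Answer: 3/4 1/4

Derivation:
Propagating the distribution step by step (d_{t+1} = d_t * P):
d_0 = (A=0, B=1)
  d_1[A] = 0*3/4 + 1*3/4 = 3/4
  d_1[B] = 0*1/4 + 1*1/4 = 1/4
d_1 = (A=3/4, B=1/4)
  d_2[A] = 3/4*3/4 + 1/4*3/4 = 3/4
  d_2[B] = 3/4*1/4 + 1/4*1/4 = 1/4
d_2 = (A=3/4, B=1/4)
  d_3[A] = 3/4*3/4 + 1/4*3/4 = 3/4
  d_3[B] = 3/4*1/4 + 1/4*1/4 = 1/4
d_3 = (A=3/4, B=1/4)
  d_4[A] = 3/4*3/4 + 1/4*3/4 = 3/4
  d_4[B] = 3/4*1/4 + 1/4*1/4 = 1/4
d_4 = (A=3/4, B=1/4)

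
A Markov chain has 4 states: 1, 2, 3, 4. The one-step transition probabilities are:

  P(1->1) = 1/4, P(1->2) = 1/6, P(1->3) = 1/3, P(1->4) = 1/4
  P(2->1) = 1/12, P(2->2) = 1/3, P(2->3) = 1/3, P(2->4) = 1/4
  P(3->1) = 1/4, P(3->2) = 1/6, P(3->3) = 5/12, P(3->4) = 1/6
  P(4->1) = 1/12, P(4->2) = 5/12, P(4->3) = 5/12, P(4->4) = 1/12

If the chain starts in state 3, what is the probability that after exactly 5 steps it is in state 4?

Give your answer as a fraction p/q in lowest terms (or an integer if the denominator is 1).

Answer: 46555/248832

Derivation:
Computing P^5 by repeated multiplication:
P^1 =
  1: [1/4, 1/6, 1/3, 1/4]
  2: [1/12, 1/3, 1/3, 1/4]
  3: [1/4, 1/6, 5/12, 1/6]
  4: [1/12, 5/12, 5/12, 1/12]
P^2 =
  1: [13/72, 37/144, 55/144, 13/72]
  2: [11/72, 41/144, 55/144, 13/72]
  3: [7/36, 17/72, 55/144, 3/16]
  4: [1/6, 37/144, 3/8, 29/144]
P^3 =
  1: [17/96, 55/216, 73/192, 325/1728]
  2: [149/864, 7/27, 73/192, 325/1728]
  3: [155/864, 437/1728, 329/864, 323/1728]
  4: [25/144, 449/1728, 659/1728, 5/27]
P^4 =
  1: [203/1152, 5311/20736, 3947/10368, 3877/20736]
  2: [1819/10368, 5327/20736, 3947/10368, 3877/20736]
  3: [229/1296, 5299/20736, 877/2304, 485/2592]
  4: [1823/10368, 2657/10368, 7891/20736, 1295/6912]
P^5 =
  1: [5479/31104, 63725/248832, 94715/248832, 485/2592]
  2: [1825/10368, 63757/248832, 94715/248832, 485/2592]
  3: [21925/124416, 31855/124416, 94717/248832, 46555/248832]
  4: [21905/124416, 63755/248832, 185/486, 46547/248832]

(P^5)[3 -> 4] = 46555/248832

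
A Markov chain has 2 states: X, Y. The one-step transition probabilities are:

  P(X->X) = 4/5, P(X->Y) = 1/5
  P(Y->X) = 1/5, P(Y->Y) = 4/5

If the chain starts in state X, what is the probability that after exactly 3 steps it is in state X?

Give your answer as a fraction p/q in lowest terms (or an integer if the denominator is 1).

Computing P^3 by repeated multiplication:
P^1 =
  X: [4/5, 1/5]
  Y: [1/5, 4/5]
P^2 =
  X: [17/25, 8/25]
  Y: [8/25, 17/25]
P^3 =
  X: [76/125, 49/125]
  Y: [49/125, 76/125]

(P^3)[X -> X] = 76/125

Answer: 76/125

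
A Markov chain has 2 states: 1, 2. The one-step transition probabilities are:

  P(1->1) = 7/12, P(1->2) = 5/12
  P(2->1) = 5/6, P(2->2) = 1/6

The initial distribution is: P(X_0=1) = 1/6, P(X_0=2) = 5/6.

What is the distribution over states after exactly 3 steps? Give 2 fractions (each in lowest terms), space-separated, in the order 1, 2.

Answer: 259/384 125/384

Derivation:
Propagating the distribution step by step (d_{t+1} = d_t * P):
d_0 = (1=1/6, 2=5/6)
  d_1[1] = 1/6*7/12 + 5/6*5/6 = 19/24
  d_1[2] = 1/6*5/12 + 5/6*1/6 = 5/24
d_1 = (1=19/24, 2=5/24)
  d_2[1] = 19/24*7/12 + 5/24*5/6 = 61/96
  d_2[2] = 19/24*5/12 + 5/24*1/6 = 35/96
d_2 = (1=61/96, 2=35/96)
  d_3[1] = 61/96*7/12 + 35/96*5/6 = 259/384
  d_3[2] = 61/96*5/12 + 35/96*1/6 = 125/384
d_3 = (1=259/384, 2=125/384)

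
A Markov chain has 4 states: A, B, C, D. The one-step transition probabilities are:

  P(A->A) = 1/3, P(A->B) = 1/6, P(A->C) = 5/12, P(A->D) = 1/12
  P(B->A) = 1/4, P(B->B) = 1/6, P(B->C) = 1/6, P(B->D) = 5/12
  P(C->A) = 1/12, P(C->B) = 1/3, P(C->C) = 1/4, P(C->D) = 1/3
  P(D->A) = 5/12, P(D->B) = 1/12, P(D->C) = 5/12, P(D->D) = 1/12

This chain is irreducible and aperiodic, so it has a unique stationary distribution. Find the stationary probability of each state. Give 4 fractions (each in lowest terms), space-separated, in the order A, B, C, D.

Answer: 9/35 1/5 11/35 8/35

Derivation:
The stationary distribution satisfies pi = pi * P, i.e.:
  pi_A = 1/3*pi_A + 1/4*pi_B + 1/12*pi_C + 5/12*pi_D
  pi_B = 1/6*pi_A + 1/6*pi_B + 1/3*pi_C + 1/12*pi_D
  pi_C = 5/12*pi_A + 1/6*pi_B + 1/4*pi_C + 5/12*pi_D
  pi_D = 1/12*pi_A + 5/12*pi_B + 1/3*pi_C + 1/12*pi_D
with normalization: pi_A + pi_B + pi_C + pi_D = 1.

Using the first 3 balance equations plus normalization, the linear system A*pi = b is:
  [-2/3, 1/4, 1/12, 5/12] . pi = 0
  [1/6, -5/6, 1/3, 1/12] . pi = 0
  [5/12, 1/6, -3/4, 5/12] . pi = 0
  [1, 1, 1, 1] . pi = 1

Solving yields:
  pi_A = 9/35
  pi_B = 1/5
  pi_C = 11/35
  pi_D = 8/35

Verification (pi * P):
  9/35*1/3 + 1/5*1/4 + 11/35*1/12 + 8/35*5/12 = 9/35 = pi_A  (ok)
  9/35*1/6 + 1/5*1/6 + 11/35*1/3 + 8/35*1/12 = 1/5 = pi_B  (ok)
  9/35*5/12 + 1/5*1/6 + 11/35*1/4 + 8/35*5/12 = 11/35 = pi_C  (ok)
  9/35*1/12 + 1/5*5/12 + 11/35*1/3 + 8/35*1/12 = 8/35 = pi_D  (ok)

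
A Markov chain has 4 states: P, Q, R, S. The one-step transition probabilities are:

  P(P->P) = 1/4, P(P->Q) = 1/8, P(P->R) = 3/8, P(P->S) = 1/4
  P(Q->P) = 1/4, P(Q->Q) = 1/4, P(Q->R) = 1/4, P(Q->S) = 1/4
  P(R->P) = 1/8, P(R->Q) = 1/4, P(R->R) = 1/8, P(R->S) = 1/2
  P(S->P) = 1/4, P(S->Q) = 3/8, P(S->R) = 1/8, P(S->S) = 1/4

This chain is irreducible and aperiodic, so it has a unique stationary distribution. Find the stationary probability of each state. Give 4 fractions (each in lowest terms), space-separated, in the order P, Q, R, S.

Answer: 67/300 13/50 16/75 91/300

Derivation:
The stationary distribution satisfies pi = pi * P, i.e.:
  pi_P = 1/4*pi_P + 1/4*pi_Q + 1/8*pi_R + 1/4*pi_S
  pi_Q = 1/8*pi_P + 1/4*pi_Q + 1/4*pi_R + 3/8*pi_S
  pi_R = 3/8*pi_P + 1/4*pi_Q + 1/8*pi_R + 1/8*pi_S
  pi_S = 1/4*pi_P + 1/4*pi_Q + 1/2*pi_R + 1/4*pi_S
with normalization: pi_P + pi_Q + pi_R + pi_S = 1.

Using the first 3 balance equations plus normalization, the linear system A*pi = b is:
  [-3/4, 1/4, 1/8, 1/4] . pi = 0
  [1/8, -3/4, 1/4, 3/8] . pi = 0
  [3/8, 1/4, -7/8, 1/8] . pi = 0
  [1, 1, 1, 1] . pi = 1

Solving yields:
  pi_P = 67/300
  pi_Q = 13/50
  pi_R = 16/75
  pi_S = 91/300

Verification (pi * P):
  67/300*1/4 + 13/50*1/4 + 16/75*1/8 + 91/300*1/4 = 67/300 = pi_P  (ok)
  67/300*1/8 + 13/50*1/4 + 16/75*1/4 + 91/300*3/8 = 13/50 = pi_Q  (ok)
  67/300*3/8 + 13/50*1/4 + 16/75*1/8 + 91/300*1/8 = 16/75 = pi_R  (ok)
  67/300*1/4 + 13/50*1/4 + 16/75*1/2 + 91/300*1/4 = 91/300 = pi_S  (ok)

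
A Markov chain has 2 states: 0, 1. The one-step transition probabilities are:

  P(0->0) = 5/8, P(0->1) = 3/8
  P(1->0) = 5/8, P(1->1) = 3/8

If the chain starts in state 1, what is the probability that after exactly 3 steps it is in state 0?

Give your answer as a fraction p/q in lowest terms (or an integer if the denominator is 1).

Computing P^3 by repeated multiplication:
P^1 =
  0: [5/8, 3/8]
  1: [5/8, 3/8]
P^2 =
  0: [5/8, 3/8]
  1: [5/8, 3/8]
P^3 =
  0: [5/8, 3/8]
  1: [5/8, 3/8]

(P^3)[1 -> 0] = 5/8

Answer: 5/8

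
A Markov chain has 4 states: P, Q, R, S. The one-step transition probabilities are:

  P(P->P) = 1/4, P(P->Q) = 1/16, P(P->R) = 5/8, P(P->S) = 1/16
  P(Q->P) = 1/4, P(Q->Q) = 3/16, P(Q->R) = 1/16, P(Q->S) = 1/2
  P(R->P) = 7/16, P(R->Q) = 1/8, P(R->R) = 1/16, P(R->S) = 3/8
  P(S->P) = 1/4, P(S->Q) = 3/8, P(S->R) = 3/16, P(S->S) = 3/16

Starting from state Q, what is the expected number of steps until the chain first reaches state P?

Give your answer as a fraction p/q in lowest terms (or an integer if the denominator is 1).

Answer: 5440/1471

Derivation:
Let h_i = expected steps to first reach P from state i.
Boundary: h_P = 0.
First-step equations for the other states:
  h_Q = 1 + 1/4*h_P + 3/16*h_Q + 1/16*h_R + 1/2*h_S
  h_R = 1 + 7/16*h_P + 1/8*h_Q + 1/16*h_R + 3/8*h_S
  h_S = 1 + 1/4*h_P + 3/8*h_Q + 3/16*h_R + 3/16*h_S

Substituting h_P = 0 and rearranging gives the linear system (I - Q) h = 1:
  [13/16, -1/16, -1/2] . (h_Q, h_R, h_S) = 1
  [-1/8, 15/16, -3/8] . (h_Q, h_R, h_S) = 1
  [-3/8, -3/16, 13/16] . (h_Q, h_R, h_S) = 1

Solving yields:
  h_Q = 5440/1471
  h_R = 4432/1471
  h_S = 5344/1471

Starting state is Q, so the expected hitting time is h_Q = 5440/1471.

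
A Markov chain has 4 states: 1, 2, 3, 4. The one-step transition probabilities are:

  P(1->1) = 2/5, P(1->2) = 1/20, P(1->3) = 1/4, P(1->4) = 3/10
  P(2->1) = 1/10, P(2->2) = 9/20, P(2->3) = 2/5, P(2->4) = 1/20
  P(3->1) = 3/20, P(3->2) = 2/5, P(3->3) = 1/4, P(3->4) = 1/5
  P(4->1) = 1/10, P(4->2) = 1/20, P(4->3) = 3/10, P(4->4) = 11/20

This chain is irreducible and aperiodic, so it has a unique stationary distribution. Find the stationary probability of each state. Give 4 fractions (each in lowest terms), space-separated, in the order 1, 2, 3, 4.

The stationary distribution satisfies pi = pi * P, i.e.:
  pi_1 = 2/5*pi_1 + 1/10*pi_2 + 3/20*pi_3 + 1/10*pi_4
  pi_2 = 1/20*pi_1 + 9/20*pi_2 + 2/5*pi_3 + 1/20*pi_4
  pi_3 = 1/4*pi_1 + 2/5*pi_2 + 1/4*pi_3 + 3/10*pi_4
  pi_4 = 3/10*pi_1 + 1/20*pi_2 + 1/5*pi_3 + 11/20*pi_4
with normalization: pi_1 + pi_2 + pi_3 + pi_4 = 1.

Using the first 3 balance equations plus normalization, the linear system A*pi = b is:
  [-3/5, 1/10, 3/20, 1/10] . pi = 0
  [1/20, -11/20, 2/5, 1/20] . pi = 0
  [1/4, 2/5, -3/4, 3/10] . pi = 0
  [1, 1, 1, 1] . pi = 1

Solving yields:
  pi_1 = 25/152
  pi_2 = 79/304
  pi_3 = 23/76
  pi_4 = 83/304

Verification (pi * P):
  25/152*2/5 + 79/304*1/10 + 23/76*3/20 + 83/304*1/10 = 25/152 = pi_1  (ok)
  25/152*1/20 + 79/304*9/20 + 23/76*2/5 + 83/304*1/20 = 79/304 = pi_2  (ok)
  25/152*1/4 + 79/304*2/5 + 23/76*1/4 + 83/304*3/10 = 23/76 = pi_3  (ok)
  25/152*3/10 + 79/304*1/20 + 23/76*1/5 + 83/304*11/20 = 83/304 = pi_4  (ok)

Answer: 25/152 79/304 23/76 83/304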